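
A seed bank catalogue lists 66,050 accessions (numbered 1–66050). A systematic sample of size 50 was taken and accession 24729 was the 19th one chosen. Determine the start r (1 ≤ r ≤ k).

951

k = 66050/50 = 1321
r = 24729 − (19−1)×1321 = 24729 − 23778 = 951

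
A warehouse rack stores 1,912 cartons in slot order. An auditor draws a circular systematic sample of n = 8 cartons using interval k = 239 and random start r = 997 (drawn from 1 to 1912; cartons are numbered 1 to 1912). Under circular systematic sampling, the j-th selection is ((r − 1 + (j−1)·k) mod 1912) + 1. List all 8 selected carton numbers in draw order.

997, 1236, 1475, 1714, 41, 280, 519, 758

Selection 1: 997
Selection 2: 997 + 239 = 1236
Selection 3: 1236 + 239 = 1475
Selection 4: 1475 + 239 = 1714
Selection 5: 1714 + 239 = 1953 → 1953 − 1912 = 41
Selection 6: 41 + 239 = 280
Selection 7: 280 + 239 = 519
Selection 8: 519 + 239 = 758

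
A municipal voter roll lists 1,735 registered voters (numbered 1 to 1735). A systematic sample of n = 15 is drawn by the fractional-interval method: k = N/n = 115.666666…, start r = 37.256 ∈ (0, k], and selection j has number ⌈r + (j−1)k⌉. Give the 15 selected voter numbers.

j=1: r + 0k = 37.256 → ⌈·⌉ = 38
j=2: r + 1k = 152.922666… → ⌈·⌉ = 153
j=3: r + 2k = 268.589333… → ⌈·⌉ = 269
j=4: r + 3k = 384.256 → ⌈·⌉ = 385
j=5: r + 4k = 499.922666… → ⌈·⌉ = 500
j=6: r + 5k = 615.589333… → ⌈·⌉ = 616
j=7: r + 6k = 731.256 → ⌈·⌉ = 732
j=8: r + 7k = 846.922666… → ⌈·⌉ = 847
j=9: r + 8k = 962.589333… → ⌈·⌉ = 963
j=10: r + 9k = 1078.256 → ⌈·⌉ = 1079
j=11: r + 10k = 1193.922666… → ⌈·⌉ = 1194
j=12: r + 11k = 1309.589333… → ⌈·⌉ = 1310
j=13: r + 12k = 1425.256 → ⌈·⌉ = 1426
j=14: r + 13k = 1540.922666… → ⌈·⌉ = 1541
j=15: r + 14k = 1656.589333… → ⌈·⌉ = 1657

38, 153, 269, 385, 500, 616, 732, 847, 963, 1079, 1194, 1310, 1426, 1541, 1657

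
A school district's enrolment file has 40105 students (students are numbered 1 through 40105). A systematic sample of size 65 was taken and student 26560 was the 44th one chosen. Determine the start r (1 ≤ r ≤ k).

k = 40105/65 = 617
r = 26560 − (44−1)×617 = 26560 − 26531 = 29

29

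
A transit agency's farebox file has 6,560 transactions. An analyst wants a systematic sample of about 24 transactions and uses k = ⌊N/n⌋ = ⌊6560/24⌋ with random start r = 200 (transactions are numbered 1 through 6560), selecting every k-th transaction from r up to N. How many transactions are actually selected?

k = ⌊6560/24⌋ = 273
Achieved size = ⌊(6560 − 200)/273⌋ + 1 = ⌊6360/273⌋ + 1 = 23 + 1 = 24
(last selection: 200 + 23×273 = 6479 ≤ 6560; next would be 6752 > 6560)

24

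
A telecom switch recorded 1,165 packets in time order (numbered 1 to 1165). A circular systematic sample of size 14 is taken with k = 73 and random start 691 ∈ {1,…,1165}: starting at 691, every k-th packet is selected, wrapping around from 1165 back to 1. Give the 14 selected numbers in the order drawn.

691, 764, 837, 910, 983, 1056, 1129, 37, 110, 183, 256, 329, 402, 475

Selection 1: 691
Selection 2: 691 + 73 = 764
Selection 3: 764 + 73 = 837
Selection 4: 837 + 73 = 910
Selection 5: 910 + 73 = 983
Selection 6: 983 + 73 = 1056
Selection 7: 1056 + 73 = 1129
Selection 8: 1129 + 73 = 1202 → 1202 − 1165 = 37
Selection 9: 37 + 73 = 110
Selection 10: 110 + 73 = 183
Selection 11: 183 + 73 = 256
Selection 12: 256 + 73 = 329
Selection 13: 329 + 73 = 402
Selection 14: 402 + 73 = 475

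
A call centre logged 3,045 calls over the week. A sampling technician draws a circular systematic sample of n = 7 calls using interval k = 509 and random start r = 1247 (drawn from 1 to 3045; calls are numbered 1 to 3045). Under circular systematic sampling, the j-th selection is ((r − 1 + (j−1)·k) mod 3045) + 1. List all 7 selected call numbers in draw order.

Selection 1: 1247
Selection 2: 1247 + 509 = 1756
Selection 3: 1756 + 509 = 2265
Selection 4: 2265 + 509 = 2774
Selection 5: 2774 + 509 = 3283 → 3283 − 3045 = 238
Selection 6: 238 + 509 = 747
Selection 7: 747 + 509 = 1256

1247, 1756, 2265, 2774, 238, 747, 1256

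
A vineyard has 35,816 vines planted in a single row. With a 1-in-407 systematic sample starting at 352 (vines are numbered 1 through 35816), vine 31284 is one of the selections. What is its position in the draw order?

k = 407
position = (31284 − 352)/407 + 1 = 30932/407 + 1 = 76 + 1 = 77

77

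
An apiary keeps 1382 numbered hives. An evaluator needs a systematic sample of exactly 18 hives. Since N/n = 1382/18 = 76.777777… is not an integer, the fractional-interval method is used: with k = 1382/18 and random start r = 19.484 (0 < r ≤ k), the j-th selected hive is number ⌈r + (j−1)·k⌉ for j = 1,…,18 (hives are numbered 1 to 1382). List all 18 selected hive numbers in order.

j=1: r + 0k = 19.484 → ⌈·⌉ = 20
j=2: r + 1k = 96.261777… → ⌈·⌉ = 97
j=3: r + 2k = 173.039555… → ⌈·⌉ = 174
j=4: r + 3k = 249.817333… → ⌈·⌉ = 250
j=5: r + 4k = 326.595111… → ⌈·⌉ = 327
j=6: r + 5k = 403.372888… → ⌈·⌉ = 404
j=7: r + 6k = 480.150666… → ⌈·⌉ = 481
j=8: r + 7k = 556.928444… → ⌈·⌉ = 557
j=9: r + 8k = 633.706222… → ⌈·⌉ = 634
j=10: r + 9k = 710.484 → ⌈·⌉ = 711
j=11: r + 10k = 787.261777… → ⌈·⌉ = 788
j=12: r + 11k = 864.039555… → ⌈·⌉ = 865
j=13: r + 12k = 940.817333… → ⌈·⌉ = 941
j=14: r + 13k = 1017.595111… → ⌈·⌉ = 1018
j=15: r + 14k = 1094.372888… → ⌈·⌉ = 1095
j=16: r + 15k = 1171.150666… → ⌈·⌉ = 1172
j=17: r + 16k = 1247.928444… → ⌈·⌉ = 1248
j=18: r + 17k = 1324.706222… → ⌈·⌉ = 1325

20, 97, 174, 250, 327, 404, 481, 557, 634, 711, 788, 865, 941, 1018, 1095, 1172, 1248, 1325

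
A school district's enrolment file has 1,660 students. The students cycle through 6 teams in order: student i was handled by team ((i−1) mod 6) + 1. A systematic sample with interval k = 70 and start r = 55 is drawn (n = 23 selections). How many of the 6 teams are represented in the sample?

Consecutive selections differ by k = 70, so their team numbers differ by 70 mod 6 = 4.
gcd(70, 6) = 2, so the sample visits 6/2 = 3 distinct residues mod 6.
Start 55 is team 1; the teams hit are 1, 3, 5.

3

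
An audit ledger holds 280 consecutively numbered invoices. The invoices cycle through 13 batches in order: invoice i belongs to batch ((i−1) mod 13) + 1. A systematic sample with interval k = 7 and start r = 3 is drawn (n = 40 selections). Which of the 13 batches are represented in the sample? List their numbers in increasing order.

Consecutive selections differ by k = 7, so their batch numbers differ by 7 mod 13 = 7.
gcd(7, 13) = 1, so the sample visits 13/1 = 13 distinct residues mod 13.
Start 3 is batch 3; the batches hit are 1, 2, 3, 4, 5, 6, 7, 8, 9, 10, 11, 12, 13.

1, 2, 3, 4, 5, 6, 7, 8, 9, 10, 11, 12, 13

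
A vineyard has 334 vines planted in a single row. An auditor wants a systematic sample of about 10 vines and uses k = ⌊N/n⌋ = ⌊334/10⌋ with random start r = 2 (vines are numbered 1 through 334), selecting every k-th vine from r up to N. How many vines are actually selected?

k = ⌊334/10⌋ = 33
Achieved size = ⌊(334 − 2)/33⌋ + 1 = ⌊332/33⌋ + 1 = 10 + 1 = 11
(last selection: 2 + 10×33 = 332 ≤ 334; next would be 365 > 334)

11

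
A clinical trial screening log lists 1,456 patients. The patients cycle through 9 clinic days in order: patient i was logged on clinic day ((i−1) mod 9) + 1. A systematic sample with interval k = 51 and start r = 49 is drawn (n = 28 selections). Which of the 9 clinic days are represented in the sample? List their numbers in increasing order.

Consecutive selections differ by k = 51, so their clinic day numbers differ by 51 mod 9 = 6.
gcd(51, 9) = 3, so the sample visits 9/3 = 3 distinct residues mod 9.
Start 49 is clinic day 4; the clinic days hit are 1, 4, 7.

1, 4, 7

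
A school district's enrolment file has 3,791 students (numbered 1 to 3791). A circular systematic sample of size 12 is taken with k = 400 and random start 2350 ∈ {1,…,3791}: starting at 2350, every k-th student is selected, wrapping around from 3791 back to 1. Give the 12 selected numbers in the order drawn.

Selection 1: 2350
Selection 2: 2350 + 400 = 2750
Selection 3: 2750 + 400 = 3150
Selection 4: 3150 + 400 = 3550
Selection 5: 3550 + 400 = 3950 → 3950 − 3791 = 159
Selection 6: 159 + 400 = 559
Selection 7: 559 + 400 = 959
Selection 8: 959 + 400 = 1359
Selection 9: 1359 + 400 = 1759
Selection 10: 1759 + 400 = 2159
Selection 11: 2159 + 400 = 2559
Selection 12: 2559 + 400 = 2959

2350, 2750, 3150, 3550, 159, 559, 959, 1359, 1759, 2159, 2559, 2959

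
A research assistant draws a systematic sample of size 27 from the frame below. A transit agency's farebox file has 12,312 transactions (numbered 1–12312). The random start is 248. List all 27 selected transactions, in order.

k = N/n = 12312/27 = 456
transaction 1: 248
transaction 2: 248 + 456 = 704
transaction 3: 704 + 456 = 1160
transaction 4: 1160 + 456 = 1616
transaction 5: 1616 + 456 = 2072
transaction 6: 2072 + 456 = 2528
transaction 7: 2528 + 456 = 2984
transaction 8: 2984 + 456 = 3440
transaction 9: 3440 + 456 = 3896
transaction 10: 3896 + 456 = 4352
transaction 11: 4352 + 456 = 4808
transaction 12: 4808 + 456 = 5264
transaction 13: 5264 + 456 = 5720
transaction 14: 5720 + 456 = 6176
transaction 15: 6176 + 456 = 6632
transaction 16: 6632 + 456 = 7088
transaction 17: 7088 + 456 = 7544
transaction 18: 7544 + 456 = 8000
transaction 19: 8000 + 456 = 8456
transaction 20: 8456 + 456 = 8912
transaction 21: 8912 + 456 = 9368
transaction 22: 9368 + 456 = 9824
transaction 23: 9824 + 456 = 10280
transaction 24: 10280 + 456 = 10736
transaction 25: 10736 + 456 = 11192
transaction 26: 11192 + 456 = 11648
transaction 27: 11648 + 456 = 12104

248, 704, 1160, 1616, 2072, 2528, 2984, 3440, 3896, 4352, 4808, 5264, 5720, 6176, 6632, 7088, 7544, 8000, 8456, 8912, 9368, 9824, 10280, 10736, 11192, 11648, 12104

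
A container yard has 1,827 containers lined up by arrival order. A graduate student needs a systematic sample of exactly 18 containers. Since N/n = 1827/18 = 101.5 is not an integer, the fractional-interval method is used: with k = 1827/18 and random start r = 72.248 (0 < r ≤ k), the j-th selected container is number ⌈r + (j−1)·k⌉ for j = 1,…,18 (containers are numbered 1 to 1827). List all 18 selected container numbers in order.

j=1: r + 0k = 72.248 → ⌈·⌉ = 73
j=2: r + 1k = 173.748 → ⌈·⌉ = 174
j=3: r + 2k = 275.248 → ⌈·⌉ = 276
j=4: r + 3k = 376.748 → ⌈·⌉ = 377
j=5: r + 4k = 478.248 → ⌈·⌉ = 479
j=6: r + 5k = 579.748 → ⌈·⌉ = 580
j=7: r + 6k = 681.248 → ⌈·⌉ = 682
j=8: r + 7k = 782.748 → ⌈·⌉ = 783
j=9: r + 8k = 884.248 → ⌈·⌉ = 885
j=10: r + 9k = 985.748 → ⌈·⌉ = 986
j=11: r + 10k = 1087.248 → ⌈·⌉ = 1088
j=12: r + 11k = 1188.748 → ⌈·⌉ = 1189
j=13: r + 12k = 1290.248 → ⌈·⌉ = 1291
j=14: r + 13k = 1391.748 → ⌈·⌉ = 1392
j=15: r + 14k = 1493.248 → ⌈·⌉ = 1494
j=16: r + 15k = 1594.748 → ⌈·⌉ = 1595
j=17: r + 16k = 1696.248 → ⌈·⌉ = 1697
j=18: r + 17k = 1797.748 → ⌈·⌉ = 1798

73, 174, 276, 377, 479, 580, 682, 783, 885, 986, 1088, 1189, 1291, 1392, 1494, 1595, 1697, 1798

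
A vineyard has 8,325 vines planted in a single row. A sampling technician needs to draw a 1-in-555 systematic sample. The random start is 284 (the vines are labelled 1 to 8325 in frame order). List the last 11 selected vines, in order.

5th selection = 284 + 4×555 = 2504
6th: 2504 + 555 = 3059
7th: 3059 + 555 = 3614
8th: 3614 + 555 = 4169
9th: 4169 + 555 = 4724
10th: 4724 + 555 = 5279
11th: 5279 + 555 = 5834
12th: 5834 + 555 = 6389
13th: 6389 + 555 = 6944
14th: 6944 + 555 = 7499
15th: 7499 + 555 = 8054

2504, 3059, 3614, 4169, 4724, 5279, 5834, 6389, 6944, 7499, 8054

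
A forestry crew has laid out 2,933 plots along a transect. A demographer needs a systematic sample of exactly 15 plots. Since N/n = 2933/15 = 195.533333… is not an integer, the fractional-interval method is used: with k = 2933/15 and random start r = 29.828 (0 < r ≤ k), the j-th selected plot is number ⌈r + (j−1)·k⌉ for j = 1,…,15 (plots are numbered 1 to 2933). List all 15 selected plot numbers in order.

30, 226, 421, 617, 812, 1008, 1204, 1399, 1595, 1790, 1986, 2181, 2377, 2572, 2768

j=1: r + 0k = 29.828 → ⌈·⌉ = 30
j=2: r + 1k = 225.361333… → ⌈·⌉ = 226
j=3: r + 2k = 420.894666… → ⌈·⌉ = 421
j=4: r + 3k = 616.428 → ⌈·⌉ = 617
j=5: r + 4k = 811.961333… → ⌈·⌉ = 812
j=6: r + 5k = 1007.494666… → ⌈·⌉ = 1008
j=7: r + 6k = 1203.028 → ⌈·⌉ = 1204
j=8: r + 7k = 1398.561333… → ⌈·⌉ = 1399
j=9: r + 8k = 1594.094666… → ⌈·⌉ = 1595
j=10: r + 9k = 1789.628 → ⌈·⌉ = 1790
j=11: r + 10k = 1985.161333… → ⌈·⌉ = 1986
j=12: r + 11k = 2180.694666… → ⌈·⌉ = 2181
j=13: r + 12k = 2376.228 → ⌈·⌉ = 2377
j=14: r + 13k = 2571.761333… → ⌈·⌉ = 2572
j=15: r + 14k = 2767.294666… → ⌈·⌉ = 2768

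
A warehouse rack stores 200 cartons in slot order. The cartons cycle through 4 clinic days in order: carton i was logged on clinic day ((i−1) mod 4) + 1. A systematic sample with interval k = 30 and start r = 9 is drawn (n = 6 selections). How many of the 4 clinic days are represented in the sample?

Consecutive selections differ by k = 30, so their clinic day numbers differ by 30 mod 4 = 2.
gcd(30, 4) = 2, so the sample visits 4/2 = 2 distinct residues mod 4.
Start 9 is clinic day 1; the clinic days hit are 1, 3.

2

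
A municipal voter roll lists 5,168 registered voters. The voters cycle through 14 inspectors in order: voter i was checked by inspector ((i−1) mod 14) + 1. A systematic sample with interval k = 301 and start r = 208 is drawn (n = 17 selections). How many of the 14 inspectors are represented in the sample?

Consecutive selections differ by k = 301, so their inspector numbers differ by 301 mod 14 = 7.
gcd(301, 14) = 7, so the sample visits 14/7 = 2 distinct residues mod 14.
Start 208 is inspector 12; the inspectors hit are 5, 12.

2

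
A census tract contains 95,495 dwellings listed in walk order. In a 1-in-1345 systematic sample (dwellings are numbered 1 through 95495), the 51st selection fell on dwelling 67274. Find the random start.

24

k = 1345
r = 67274 − (51−1)×1345 = 67274 − 67250 = 24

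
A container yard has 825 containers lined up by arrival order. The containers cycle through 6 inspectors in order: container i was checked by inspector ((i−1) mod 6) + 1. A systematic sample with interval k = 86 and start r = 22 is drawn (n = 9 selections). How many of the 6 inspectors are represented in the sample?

Consecutive selections differ by k = 86, so their inspector numbers differ by 86 mod 6 = 2.
gcd(86, 6) = 2, so the sample visits 6/2 = 3 distinct residues mod 6.
Start 22 is inspector 4; the inspectors hit are 2, 4, 6.

3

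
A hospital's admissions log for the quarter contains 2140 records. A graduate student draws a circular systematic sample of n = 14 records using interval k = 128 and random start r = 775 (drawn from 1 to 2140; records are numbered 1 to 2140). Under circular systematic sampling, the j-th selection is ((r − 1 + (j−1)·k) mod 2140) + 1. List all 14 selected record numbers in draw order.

Selection 1: 775
Selection 2: 775 + 128 = 903
Selection 3: 903 + 128 = 1031
Selection 4: 1031 + 128 = 1159
Selection 5: 1159 + 128 = 1287
Selection 6: 1287 + 128 = 1415
Selection 7: 1415 + 128 = 1543
Selection 8: 1543 + 128 = 1671
Selection 9: 1671 + 128 = 1799
Selection 10: 1799 + 128 = 1927
Selection 11: 1927 + 128 = 2055
Selection 12: 2055 + 128 = 2183 → 2183 − 2140 = 43
Selection 13: 43 + 128 = 171
Selection 14: 171 + 128 = 299

775, 903, 1031, 1159, 1287, 1415, 1543, 1671, 1799, 1927, 2055, 43, 171, 299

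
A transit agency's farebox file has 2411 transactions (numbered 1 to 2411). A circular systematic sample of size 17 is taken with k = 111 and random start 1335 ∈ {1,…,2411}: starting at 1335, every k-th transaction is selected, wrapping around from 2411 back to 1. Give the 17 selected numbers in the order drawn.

Selection 1: 1335
Selection 2: 1335 + 111 = 1446
Selection 3: 1446 + 111 = 1557
Selection 4: 1557 + 111 = 1668
Selection 5: 1668 + 111 = 1779
Selection 6: 1779 + 111 = 1890
Selection 7: 1890 + 111 = 2001
Selection 8: 2001 + 111 = 2112
Selection 9: 2112 + 111 = 2223
Selection 10: 2223 + 111 = 2334
Selection 11: 2334 + 111 = 2445 → 2445 − 2411 = 34
Selection 12: 34 + 111 = 145
Selection 13: 145 + 111 = 256
Selection 14: 256 + 111 = 367
Selection 15: 367 + 111 = 478
Selection 16: 478 + 111 = 589
Selection 17: 589 + 111 = 700

1335, 1446, 1557, 1668, 1779, 1890, 2001, 2112, 2223, 2334, 34, 145, 256, 367, 478, 589, 700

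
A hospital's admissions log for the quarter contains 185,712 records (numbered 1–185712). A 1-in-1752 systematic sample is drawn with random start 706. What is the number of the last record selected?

184666

k = 1752
106th selection = r + (106−1)·k = 706 + 105×1752 = 706 + 183960 = 184666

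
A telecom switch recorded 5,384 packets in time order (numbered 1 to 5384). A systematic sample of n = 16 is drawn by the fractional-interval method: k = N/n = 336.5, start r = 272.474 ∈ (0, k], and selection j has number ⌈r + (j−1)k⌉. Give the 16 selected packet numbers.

j=1: r + 0k = 272.474 → ⌈·⌉ = 273
j=2: r + 1k = 608.974 → ⌈·⌉ = 609
j=3: r + 2k = 945.474 → ⌈·⌉ = 946
j=4: r + 3k = 1281.974 → ⌈·⌉ = 1282
j=5: r + 4k = 1618.474 → ⌈·⌉ = 1619
j=6: r + 5k = 1954.974 → ⌈·⌉ = 1955
j=7: r + 6k = 2291.474 → ⌈·⌉ = 2292
j=8: r + 7k = 2627.974 → ⌈·⌉ = 2628
j=9: r + 8k = 2964.474 → ⌈·⌉ = 2965
j=10: r + 9k = 3300.974 → ⌈·⌉ = 3301
j=11: r + 10k = 3637.474 → ⌈·⌉ = 3638
j=12: r + 11k = 3973.974 → ⌈·⌉ = 3974
j=13: r + 12k = 4310.474 → ⌈·⌉ = 4311
j=14: r + 13k = 4646.974 → ⌈·⌉ = 4647
j=15: r + 14k = 4983.474 → ⌈·⌉ = 4984
j=16: r + 15k = 5319.974 → ⌈·⌉ = 5320

273, 609, 946, 1282, 1619, 1955, 2292, 2628, 2965, 3301, 3638, 3974, 4311, 4647, 4984, 5320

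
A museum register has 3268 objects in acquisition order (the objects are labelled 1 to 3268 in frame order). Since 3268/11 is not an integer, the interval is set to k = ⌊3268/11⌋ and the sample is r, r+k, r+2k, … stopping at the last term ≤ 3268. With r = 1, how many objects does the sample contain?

12

k = ⌊3268/11⌋ = 297
Achieved size = ⌊(3268 − 1)/297⌋ + 1 = ⌊3267/297⌋ + 1 = 11 + 1 = 12
(last selection: 1 + 11×297 = 3268 ≤ 3268; next would be 3565 > 3268)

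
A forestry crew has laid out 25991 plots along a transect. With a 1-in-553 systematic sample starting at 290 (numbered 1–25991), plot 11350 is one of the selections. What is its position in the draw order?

k = 553
position = (11350 − 290)/553 + 1 = 11060/553 + 1 = 20 + 1 = 21

21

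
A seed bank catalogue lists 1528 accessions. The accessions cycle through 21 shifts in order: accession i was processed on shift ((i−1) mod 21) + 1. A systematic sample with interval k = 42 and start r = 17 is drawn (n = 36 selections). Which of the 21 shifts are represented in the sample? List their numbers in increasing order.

17

Consecutive selections differ by k = 42, so their shift numbers differ by 42 mod 21 = 0.
gcd(42, 21) = 21, so the sample visits 21/21 = 1 distinct residues mod 21.
Start 17 is shift 17; the shifts hit are 17.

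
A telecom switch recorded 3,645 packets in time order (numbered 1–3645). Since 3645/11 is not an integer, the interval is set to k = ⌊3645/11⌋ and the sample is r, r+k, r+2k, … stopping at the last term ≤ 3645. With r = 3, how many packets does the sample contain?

k = ⌊3645/11⌋ = 331
Achieved size = ⌊(3645 − 3)/331⌋ + 1 = ⌊3642/331⌋ + 1 = 11 + 1 = 12
(last selection: 3 + 11×331 = 3644 ≤ 3645; next would be 3975 > 3645)

12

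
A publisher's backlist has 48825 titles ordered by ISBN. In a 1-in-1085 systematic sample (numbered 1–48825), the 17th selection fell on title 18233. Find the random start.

k = 1085
r = 18233 − (17−1)×1085 = 18233 − 17360 = 873

873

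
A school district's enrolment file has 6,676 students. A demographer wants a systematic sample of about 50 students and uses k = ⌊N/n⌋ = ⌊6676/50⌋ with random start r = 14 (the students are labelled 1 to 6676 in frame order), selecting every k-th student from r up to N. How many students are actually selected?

51

k = ⌊6676/50⌋ = 133
Achieved size = ⌊(6676 − 14)/133⌋ + 1 = ⌊6662/133⌋ + 1 = 50 + 1 = 51
(last selection: 14 + 50×133 = 6664 ≤ 6676; next would be 6797 > 6676)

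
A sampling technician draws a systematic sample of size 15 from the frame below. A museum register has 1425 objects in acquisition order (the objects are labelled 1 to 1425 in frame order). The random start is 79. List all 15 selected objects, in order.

79, 174, 269, 364, 459, 554, 649, 744, 839, 934, 1029, 1124, 1219, 1314, 1409

k = N/n = 1425/15 = 95
object 1: 79
object 2: 79 + 95 = 174
object 3: 174 + 95 = 269
object 4: 269 + 95 = 364
object 5: 364 + 95 = 459
object 6: 459 + 95 = 554
object 7: 554 + 95 = 649
object 8: 649 + 95 = 744
object 9: 744 + 95 = 839
object 10: 839 + 95 = 934
object 11: 934 + 95 = 1029
object 12: 1029 + 95 = 1124
object 13: 1124 + 95 = 1219
object 14: 1219 + 95 = 1314
object 15: 1314 + 95 = 1409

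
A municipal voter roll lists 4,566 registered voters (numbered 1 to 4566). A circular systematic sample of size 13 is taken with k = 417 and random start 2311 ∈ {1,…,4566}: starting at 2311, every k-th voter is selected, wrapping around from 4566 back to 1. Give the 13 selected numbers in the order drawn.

Selection 1: 2311
Selection 2: 2311 + 417 = 2728
Selection 3: 2728 + 417 = 3145
Selection 4: 3145 + 417 = 3562
Selection 5: 3562 + 417 = 3979
Selection 6: 3979 + 417 = 4396
Selection 7: 4396 + 417 = 4813 → 4813 − 4566 = 247
Selection 8: 247 + 417 = 664
Selection 9: 664 + 417 = 1081
Selection 10: 1081 + 417 = 1498
Selection 11: 1498 + 417 = 1915
Selection 12: 1915 + 417 = 2332
Selection 13: 2332 + 417 = 2749

2311, 2728, 3145, 3562, 3979, 4396, 247, 664, 1081, 1498, 1915, 2332, 2749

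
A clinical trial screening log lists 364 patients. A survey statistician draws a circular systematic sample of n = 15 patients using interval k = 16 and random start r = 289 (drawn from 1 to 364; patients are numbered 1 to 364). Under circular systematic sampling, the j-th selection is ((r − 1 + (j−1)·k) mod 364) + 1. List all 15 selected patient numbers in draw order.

Selection 1: 289
Selection 2: 289 + 16 = 305
Selection 3: 305 + 16 = 321
Selection 4: 321 + 16 = 337
Selection 5: 337 + 16 = 353
Selection 6: 353 + 16 = 369 → 369 − 364 = 5
Selection 7: 5 + 16 = 21
Selection 8: 21 + 16 = 37
Selection 9: 37 + 16 = 53
Selection 10: 53 + 16 = 69
Selection 11: 69 + 16 = 85
Selection 12: 85 + 16 = 101
Selection 13: 101 + 16 = 117
Selection 14: 117 + 16 = 133
Selection 15: 133 + 16 = 149

289, 305, 321, 337, 353, 5, 21, 37, 53, 69, 85, 101, 117, 133, 149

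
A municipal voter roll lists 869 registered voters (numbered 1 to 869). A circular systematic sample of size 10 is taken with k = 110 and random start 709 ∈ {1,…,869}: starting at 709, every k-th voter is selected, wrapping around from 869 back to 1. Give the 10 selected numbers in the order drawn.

709, 819, 60, 170, 280, 390, 500, 610, 720, 830

Selection 1: 709
Selection 2: 709 + 110 = 819
Selection 3: 819 + 110 = 929 → 929 − 869 = 60
Selection 4: 60 + 110 = 170
Selection 5: 170 + 110 = 280
Selection 6: 280 + 110 = 390
Selection 7: 390 + 110 = 500
Selection 8: 500 + 110 = 610
Selection 9: 610 + 110 = 720
Selection 10: 720 + 110 = 830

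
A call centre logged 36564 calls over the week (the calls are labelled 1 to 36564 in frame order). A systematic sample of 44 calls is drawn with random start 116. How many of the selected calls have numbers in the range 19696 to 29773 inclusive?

k = 36564/44 = 831
First selection ≥ 19696: 116 + ⌈(19696−116)/831⌉·831 = 116 + 24×831 = 20060
Last selection ≤ 29773: 116 + ⌊(29773−116)/831⌋·831 = 116 + 35×831 = 29201
Count = 35 − 24 + 1 = 12

12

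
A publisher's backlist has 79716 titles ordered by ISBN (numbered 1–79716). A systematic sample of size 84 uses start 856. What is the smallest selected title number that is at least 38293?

38816

k = 79716/84 = 949
Steps past start: ⌈(38293 − 856)/949⌉ = ⌈37437/949⌉ = 40
Selected title: 856 + 40×949 = 38816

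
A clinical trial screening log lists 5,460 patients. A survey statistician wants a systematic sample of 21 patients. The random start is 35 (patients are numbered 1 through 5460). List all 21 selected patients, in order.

k = N/n = 5460/21 = 260
patient 1: 35
patient 2: 35 + 260 = 295
patient 3: 295 + 260 = 555
patient 4: 555 + 260 = 815
patient 5: 815 + 260 = 1075
patient 6: 1075 + 260 = 1335
patient 7: 1335 + 260 = 1595
patient 8: 1595 + 260 = 1855
patient 9: 1855 + 260 = 2115
patient 10: 2115 + 260 = 2375
patient 11: 2375 + 260 = 2635
patient 12: 2635 + 260 = 2895
patient 13: 2895 + 260 = 3155
patient 14: 3155 + 260 = 3415
patient 15: 3415 + 260 = 3675
patient 16: 3675 + 260 = 3935
patient 17: 3935 + 260 = 4195
patient 18: 4195 + 260 = 4455
patient 19: 4455 + 260 = 4715
patient 20: 4715 + 260 = 4975
patient 21: 4975 + 260 = 5235

35, 295, 555, 815, 1075, 1335, 1595, 1855, 2115, 2375, 2635, 2895, 3155, 3415, 3675, 3935, 4195, 4455, 4715, 4975, 5235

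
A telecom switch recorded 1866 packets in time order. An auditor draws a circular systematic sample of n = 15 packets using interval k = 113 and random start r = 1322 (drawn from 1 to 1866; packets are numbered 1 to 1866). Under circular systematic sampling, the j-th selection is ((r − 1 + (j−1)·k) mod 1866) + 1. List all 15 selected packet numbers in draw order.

Selection 1: 1322
Selection 2: 1322 + 113 = 1435
Selection 3: 1435 + 113 = 1548
Selection 4: 1548 + 113 = 1661
Selection 5: 1661 + 113 = 1774
Selection 6: 1774 + 113 = 1887 → 1887 − 1866 = 21
Selection 7: 21 + 113 = 134
Selection 8: 134 + 113 = 247
Selection 9: 247 + 113 = 360
Selection 10: 360 + 113 = 473
Selection 11: 473 + 113 = 586
Selection 12: 586 + 113 = 699
Selection 13: 699 + 113 = 812
Selection 14: 812 + 113 = 925
Selection 15: 925 + 113 = 1038

1322, 1435, 1548, 1661, 1774, 21, 134, 247, 360, 473, 586, 699, 812, 925, 1038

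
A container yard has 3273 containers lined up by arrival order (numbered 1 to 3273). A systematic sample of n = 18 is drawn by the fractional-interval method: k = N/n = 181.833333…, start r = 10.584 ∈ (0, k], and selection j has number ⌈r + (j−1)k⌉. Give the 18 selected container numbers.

j=1: r + 0k = 10.584 → ⌈·⌉ = 11
j=2: r + 1k = 192.417333… → ⌈·⌉ = 193
j=3: r + 2k = 374.250666… → ⌈·⌉ = 375
j=4: r + 3k = 556.084 → ⌈·⌉ = 557
j=5: r + 4k = 737.917333… → ⌈·⌉ = 738
j=6: r + 5k = 919.750666… → ⌈·⌉ = 920
j=7: r + 6k = 1101.584 → ⌈·⌉ = 1102
j=8: r + 7k = 1283.417333… → ⌈·⌉ = 1284
j=9: r + 8k = 1465.250666… → ⌈·⌉ = 1466
j=10: r + 9k = 1647.084 → ⌈·⌉ = 1648
j=11: r + 10k = 1828.917333… → ⌈·⌉ = 1829
j=12: r + 11k = 2010.750666… → ⌈·⌉ = 2011
j=13: r + 12k = 2192.584 → ⌈·⌉ = 2193
j=14: r + 13k = 2374.417333… → ⌈·⌉ = 2375
j=15: r + 14k = 2556.250666… → ⌈·⌉ = 2557
j=16: r + 15k = 2738.084 → ⌈·⌉ = 2739
j=17: r + 16k = 2919.917333… → ⌈·⌉ = 2920
j=18: r + 17k = 3101.750666… → ⌈·⌉ = 3102

11, 193, 375, 557, 738, 920, 1102, 1284, 1466, 1648, 1829, 2011, 2193, 2375, 2557, 2739, 2920, 3102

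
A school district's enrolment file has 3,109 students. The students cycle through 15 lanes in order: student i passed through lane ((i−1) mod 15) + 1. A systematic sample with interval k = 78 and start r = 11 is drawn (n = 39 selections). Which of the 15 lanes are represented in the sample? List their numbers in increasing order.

2, 5, 8, 11, 14

Consecutive selections differ by k = 78, so their lane numbers differ by 78 mod 15 = 3.
gcd(78, 15) = 3, so the sample visits 15/3 = 5 distinct residues mod 15.
Start 11 is lane 11; the lanes hit are 2, 5, 8, 11, 14.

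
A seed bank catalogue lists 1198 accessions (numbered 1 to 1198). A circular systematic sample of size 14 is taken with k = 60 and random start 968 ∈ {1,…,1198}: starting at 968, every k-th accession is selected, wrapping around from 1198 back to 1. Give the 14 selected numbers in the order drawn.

Selection 1: 968
Selection 2: 968 + 60 = 1028
Selection 3: 1028 + 60 = 1088
Selection 4: 1088 + 60 = 1148
Selection 5: 1148 + 60 = 1208 → 1208 − 1198 = 10
Selection 6: 10 + 60 = 70
Selection 7: 70 + 60 = 130
Selection 8: 130 + 60 = 190
Selection 9: 190 + 60 = 250
Selection 10: 250 + 60 = 310
Selection 11: 310 + 60 = 370
Selection 12: 370 + 60 = 430
Selection 13: 430 + 60 = 490
Selection 14: 490 + 60 = 550

968, 1028, 1088, 1148, 10, 70, 130, 190, 250, 310, 370, 430, 490, 550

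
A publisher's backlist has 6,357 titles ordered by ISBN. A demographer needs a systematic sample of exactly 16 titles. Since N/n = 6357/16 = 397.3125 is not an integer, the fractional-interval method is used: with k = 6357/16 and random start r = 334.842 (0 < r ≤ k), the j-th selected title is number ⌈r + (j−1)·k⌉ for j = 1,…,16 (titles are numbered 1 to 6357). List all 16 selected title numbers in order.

335, 733, 1130, 1527, 1925, 2322, 2719, 3117, 3514, 3911, 4308, 4706, 5103, 5500, 5898, 6295

j=1: r + 0k = 334.842 → ⌈·⌉ = 335
j=2: r + 1k = 732.1545 → ⌈·⌉ = 733
j=3: r + 2k = 1129.467 → ⌈·⌉ = 1130
j=4: r + 3k = 1526.7795 → ⌈·⌉ = 1527
j=5: r + 4k = 1924.092 → ⌈·⌉ = 1925
j=6: r + 5k = 2321.4045 → ⌈·⌉ = 2322
j=7: r + 6k = 2718.717 → ⌈·⌉ = 2719
j=8: r + 7k = 3116.0295 → ⌈·⌉ = 3117
j=9: r + 8k = 3513.342 → ⌈·⌉ = 3514
j=10: r + 9k = 3910.6545 → ⌈·⌉ = 3911
j=11: r + 10k = 4307.967 → ⌈·⌉ = 4308
j=12: r + 11k = 4705.2795 → ⌈·⌉ = 4706
j=13: r + 12k = 5102.592 → ⌈·⌉ = 5103
j=14: r + 13k = 5499.9045 → ⌈·⌉ = 5500
j=15: r + 14k = 5897.217 → ⌈·⌉ = 5898
j=16: r + 15k = 6294.5295 → ⌈·⌉ = 6295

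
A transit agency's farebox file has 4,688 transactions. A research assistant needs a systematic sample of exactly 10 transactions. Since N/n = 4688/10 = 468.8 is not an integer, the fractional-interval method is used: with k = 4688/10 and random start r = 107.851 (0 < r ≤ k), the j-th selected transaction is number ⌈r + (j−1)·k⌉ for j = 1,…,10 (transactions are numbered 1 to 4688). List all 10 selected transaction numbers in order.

108, 577, 1046, 1515, 1984, 2452, 2921, 3390, 3859, 4328

j=1: r + 0k = 107.851 → ⌈·⌉ = 108
j=2: r + 1k = 576.651 → ⌈·⌉ = 577
j=3: r + 2k = 1045.451 → ⌈·⌉ = 1046
j=4: r + 3k = 1514.251 → ⌈·⌉ = 1515
j=5: r + 4k = 1983.051 → ⌈·⌉ = 1984
j=6: r + 5k = 2451.851 → ⌈·⌉ = 2452
j=7: r + 6k = 2920.651 → ⌈·⌉ = 2921
j=8: r + 7k = 3389.451 → ⌈·⌉ = 3390
j=9: r + 8k = 3858.251 → ⌈·⌉ = 3859
j=10: r + 9k = 4327.051 → ⌈·⌉ = 4328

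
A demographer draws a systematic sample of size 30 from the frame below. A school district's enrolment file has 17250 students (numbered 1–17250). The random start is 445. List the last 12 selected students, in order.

10795, 11370, 11945, 12520, 13095, 13670, 14245, 14820, 15395, 15970, 16545, 17120

k = N/n = 17250/30 = 575
19th selection = 445 + 18×575 = 10795
20th: 10795 + 575 = 11370
21st: 11370 + 575 = 11945
22nd: 11945 + 575 = 12520
23rd: 12520 + 575 = 13095
24th: 13095 + 575 = 13670
25th: 13670 + 575 = 14245
26th: 14245 + 575 = 14820
27th: 14820 + 575 = 15395
28th: 15395 + 575 = 15970
29th: 15970 + 575 = 16545
30th: 16545 + 575 = 17120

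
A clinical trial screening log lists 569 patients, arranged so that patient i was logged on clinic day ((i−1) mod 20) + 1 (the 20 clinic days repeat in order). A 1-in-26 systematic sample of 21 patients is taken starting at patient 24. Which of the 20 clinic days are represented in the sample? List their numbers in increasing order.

Consecutive selections differ by k = 26, so their clinic day numbers differ by 26 mod 20 = 6.
gcd(26, 20) = 2, so the sample visits 20/2 = 10 distinct residues mod 20.
Start 24 is clinic day 4; the clinic days hit are 2, 4, 6, 8, 10, 12, 14, 16, 18, 20.

2, 4, 6, 8, 10, 12, 14, 16, 18, 20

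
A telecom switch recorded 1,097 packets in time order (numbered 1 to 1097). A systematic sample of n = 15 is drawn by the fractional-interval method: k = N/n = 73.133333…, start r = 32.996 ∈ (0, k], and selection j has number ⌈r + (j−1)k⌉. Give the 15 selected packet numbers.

j=1: r + 0k = 32.996 → ⌈·⌉ = 33
j=2: r + 1k = 106.129333… → ⌈·⌉ = 107
j=3: r + 2k = 179.262666… → ⌈·⌉ = 180
j=4: r + 3k = 252.396 → ⌈·⌉ = 253
j=5: r + 4k = 325.529333… → ⌈·⌉ = 326
j=6: r + 5k = 398.662666… → ⌈·⌉ = 399
j=7: r + 6k = 471.796 → ⌈·⌉ = 472
j=8: r + 7k = 544.929333… → ⌈·⌉ = 545
j=9: r + 8k = 618.062666… → ⌈·⌉ = 619
j=10: r + 9k = 691.196 → ⌈·⌉ = 692
j=11: r + 10k = 764.329333… → ⌈·⌉ = 765
j=12: r + 11k = 837.462666… → ⌈·⌉ = 838
j=13: r + 12k = 910.596 → ⌈·⌉ = 911
j=14: r + 13k = 983.729333… → ⌈·⌉ = 984
j=15: r + 14k = 1056.862666… → ⌈·⌉ = 1057

33, 107, 180, 253, 326, 399, 472, 545, 619, 692, 765, 838, 911, 984, 1057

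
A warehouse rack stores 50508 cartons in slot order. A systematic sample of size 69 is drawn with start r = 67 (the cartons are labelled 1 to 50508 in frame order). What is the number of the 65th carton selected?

k = 50508/69 = 732
65th selection = r + (65−1)·k = 67 + 64×732 = 67 + 46848 = 46915

46915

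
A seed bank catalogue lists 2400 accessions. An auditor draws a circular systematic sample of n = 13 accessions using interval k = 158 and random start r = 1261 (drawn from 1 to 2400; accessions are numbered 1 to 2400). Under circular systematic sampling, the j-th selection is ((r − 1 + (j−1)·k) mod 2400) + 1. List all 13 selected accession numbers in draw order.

Selection 1: 1261
Selection 2: 1261 + 158 = 1419
Selection 3: 1419 + 158 = 1577
Selection 4: 1577 + 158 = 1735
Selection 5: 1735 + 158 = 1893
Selection 6: 1893 + 158 = 2051
Selection 7: 2051 + 158 = 2209
Selection 8: 2209 + 158 = 2367
Selection 9: 2367 + 158 = 2525 → 2525 − 2400 = 125
Selection 10: 125 + 158 = 283
Selection 11: 283 + 158 = 441
Selection 12: 441 + 158 = 599
Selection 13: 599 + 158 = 757

1261, 1419, 1577, 1735, 1893, 2051, 2209, 2367, 125, 283, 441, 599, 757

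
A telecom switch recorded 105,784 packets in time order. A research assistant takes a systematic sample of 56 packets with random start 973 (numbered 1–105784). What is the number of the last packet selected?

k = 105784/56 = 1889
56th selection = r + (56−1)·k = 973 + 55×1889 = 973 + 103895 = 104868

104868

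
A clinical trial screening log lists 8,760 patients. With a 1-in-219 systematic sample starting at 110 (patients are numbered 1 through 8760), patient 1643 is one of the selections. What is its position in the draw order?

8

k = 219
position = (1643 − 110)/219 + 1 = 1533/219 + 1 = 7 + 1 = 8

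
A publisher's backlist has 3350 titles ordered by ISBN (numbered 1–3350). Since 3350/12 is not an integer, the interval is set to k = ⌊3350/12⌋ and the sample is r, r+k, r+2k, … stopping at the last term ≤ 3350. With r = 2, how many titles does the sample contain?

k = ⌊3350/12⌋ = 279
Achieved size = ⌊(3350 − 2)/279⌋ + 1 = ⌊3348/279⌋ + 1 = 12 + 1 = 13
(last selection: 2 + 12×279 = 3350 ≤ 3350; next would be 3629 > 3350)

13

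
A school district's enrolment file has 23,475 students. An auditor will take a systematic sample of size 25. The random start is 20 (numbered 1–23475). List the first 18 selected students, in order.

k = N/n = 23475/25 = 939
student 1: 20
student 2: 20 + 939 = 959
student 3: 959 + 939 = 1898
student 4: 1898 + 939 = 2837
student 5: 2837 + 939 = 3776
student 6: 3776 + 939 = 4715
student 7: 4715 + 939 = 5654
student 8: 5654 + 939 = 6593
student 9: 6593 + 939 = 7532
student 10: 7532 + 939 = 8471
student 11: 8471 + 939 = 9410
student 12: 9410 + 939 = 10349
student 13: 10349 + 939 = 11288
student 14: 11288 + 939 = 12227
student 15: 12227 + 939 = 13166
student 16: 13166 + 939 = 14105
student 17: 14105 + 939 = 15044
student 18: 15044 + 939 = 15983

20, 959, 1898, 2837, 3776, 4715, 5654, 6593, 7532, 8471, 9410, 10349, 11288, 12227, 13166, 14105, 15044, 15983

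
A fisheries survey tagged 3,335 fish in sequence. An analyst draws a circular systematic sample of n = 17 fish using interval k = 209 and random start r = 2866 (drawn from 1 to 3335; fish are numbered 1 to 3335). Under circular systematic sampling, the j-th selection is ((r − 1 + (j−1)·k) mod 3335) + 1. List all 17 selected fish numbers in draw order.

Selection 1: 2866
Selection 2: 2866 + 209 = 3075
Selection 3: 3075 + 209 = 3284
Selection 4: 3284 + 209 = 3493 → 3493 − 3335 = 158
Selection 5: 158 + 209 = 367
Selection 6: 367 + 209 = 576
Selection 7: 576 + 209 = 785
Selection 8: 785 + 209 = 994
Selection 9: 994 + 209 = 1203
Selection 10: 1203 + 209 = 1412
Selection 11: 1412 + 209 = 1621
Selection 12: 1621 + 209 = 1830
Selection 13: 1830 + 209 = 2039
Selection 14: 2039 + 209 = 2248
Selection 15: 2248 + 209 = 2457
Selection 16: 2457 + 209 = 2666
Selection 17: 2666 + 209 = 2875

2866, 3075, 3284, 158, 367, 576, 785, 994, 1203, 1412, 1621, 1830, 2039, 2248, 2457, 2666, 2875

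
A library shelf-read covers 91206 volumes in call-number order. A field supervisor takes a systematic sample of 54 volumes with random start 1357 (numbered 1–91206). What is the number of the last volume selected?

k = 91206/54 = 1689
54th selection = r + (54−1)·k = 1357 + 53×1689 = 1357 + 89517 = 90874

90874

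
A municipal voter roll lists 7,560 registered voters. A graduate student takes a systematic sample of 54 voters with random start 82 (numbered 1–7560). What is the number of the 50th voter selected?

k = 7560/54 = 140
50th selection = r + (50−1)·k = 82 + 49×140 = 82 + 6860 = 6942

6942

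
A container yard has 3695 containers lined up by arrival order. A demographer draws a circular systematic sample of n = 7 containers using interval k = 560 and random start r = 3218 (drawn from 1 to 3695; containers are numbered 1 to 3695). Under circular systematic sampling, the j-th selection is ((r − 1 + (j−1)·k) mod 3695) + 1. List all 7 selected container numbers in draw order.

3218, 83, 643, 1203, 1763, 2323, 2883

Selection 1: 3218
Selection 2: 3218 + 560 = 3778 → 3778 − 3695 = 83
Selection 3: 83 + 560 = 643
Selection 4: 643 + 560 = 1203
Selection 5: 1203 + 560 = 1763
Selection 6: 1763 + 560 = 2323
Selection 7: 2323 + 560 = 2883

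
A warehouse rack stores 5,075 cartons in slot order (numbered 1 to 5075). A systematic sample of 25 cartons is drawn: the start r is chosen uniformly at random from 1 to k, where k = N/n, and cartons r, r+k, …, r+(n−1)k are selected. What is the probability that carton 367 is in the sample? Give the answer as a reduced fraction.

k = 5075/25 = 203.
Carton 367 is selected iff r ≡ 367 (mod 203); exactly one such r in {1,…,203}.
Inclusion probability = 1/203.

1/203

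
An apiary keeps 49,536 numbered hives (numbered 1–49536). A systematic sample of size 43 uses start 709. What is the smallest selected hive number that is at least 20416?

k = 49536/43 = 1152
Steps past start: ⌈(20416 − 709)/1152⌉ = ⌈19707/1152⌉ = 18
Selected hive: 709 + 18×1152 = 21445

21445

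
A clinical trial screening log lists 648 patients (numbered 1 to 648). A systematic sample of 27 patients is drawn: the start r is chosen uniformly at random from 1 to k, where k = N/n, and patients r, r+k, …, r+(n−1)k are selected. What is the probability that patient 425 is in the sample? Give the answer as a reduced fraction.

k = 648/27 = 24.
Patient 425 is selected iff r ≡ 425 (mod 24); exactly one such r in {1,…,24}.
Inclusion probability = 1/24.

1/24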